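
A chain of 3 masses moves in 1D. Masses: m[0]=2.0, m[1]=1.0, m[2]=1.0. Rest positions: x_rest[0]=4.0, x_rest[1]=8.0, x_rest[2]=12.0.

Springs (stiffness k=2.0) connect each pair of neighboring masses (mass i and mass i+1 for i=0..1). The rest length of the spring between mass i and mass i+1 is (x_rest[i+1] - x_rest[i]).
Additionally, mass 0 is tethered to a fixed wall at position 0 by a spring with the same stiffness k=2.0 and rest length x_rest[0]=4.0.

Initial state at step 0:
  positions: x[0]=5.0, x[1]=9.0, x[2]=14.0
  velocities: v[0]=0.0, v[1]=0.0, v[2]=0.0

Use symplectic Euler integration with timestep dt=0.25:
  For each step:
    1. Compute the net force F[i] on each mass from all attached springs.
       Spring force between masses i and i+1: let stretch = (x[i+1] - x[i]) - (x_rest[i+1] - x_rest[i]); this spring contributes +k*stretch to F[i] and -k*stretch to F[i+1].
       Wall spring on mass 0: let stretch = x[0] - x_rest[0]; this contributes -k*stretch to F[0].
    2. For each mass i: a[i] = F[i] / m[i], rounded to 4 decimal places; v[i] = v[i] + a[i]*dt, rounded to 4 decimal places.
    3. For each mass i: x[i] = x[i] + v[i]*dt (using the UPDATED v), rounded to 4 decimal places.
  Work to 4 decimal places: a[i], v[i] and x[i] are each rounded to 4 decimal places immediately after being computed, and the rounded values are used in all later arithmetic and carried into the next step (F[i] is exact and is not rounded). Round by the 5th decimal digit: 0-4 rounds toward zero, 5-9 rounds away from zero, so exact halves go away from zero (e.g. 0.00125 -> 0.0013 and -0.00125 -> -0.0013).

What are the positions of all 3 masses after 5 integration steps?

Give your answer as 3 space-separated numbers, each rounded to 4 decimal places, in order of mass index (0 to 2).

Answer: 4.4753 9.4483 12.9507

Derivation:
Step 0: x=[5.0000 9.0000 14.0000] v=[0.0000 0.0000 0.0000]
Step 1: x=[4.9375 9.1250 13.8750] v=[-0.2500 0.5000 -0.5000]
Step 2: x=[4.8281 9.3203 13.6563] v=[-0.4375 0.7813 -0.8750]
Step 3: x=[4.6977 9.4961 13.3956] v=[-0.5215 0.7032 -1.0430]
Step 4: x=[4.5736 9.5596 13.1474] v=[-0.4963 0.2538 -0.9928]
Step 5: x=[4.4753 9.4483 12.9507] v=[-0.3932 -0.4453 -0.7867]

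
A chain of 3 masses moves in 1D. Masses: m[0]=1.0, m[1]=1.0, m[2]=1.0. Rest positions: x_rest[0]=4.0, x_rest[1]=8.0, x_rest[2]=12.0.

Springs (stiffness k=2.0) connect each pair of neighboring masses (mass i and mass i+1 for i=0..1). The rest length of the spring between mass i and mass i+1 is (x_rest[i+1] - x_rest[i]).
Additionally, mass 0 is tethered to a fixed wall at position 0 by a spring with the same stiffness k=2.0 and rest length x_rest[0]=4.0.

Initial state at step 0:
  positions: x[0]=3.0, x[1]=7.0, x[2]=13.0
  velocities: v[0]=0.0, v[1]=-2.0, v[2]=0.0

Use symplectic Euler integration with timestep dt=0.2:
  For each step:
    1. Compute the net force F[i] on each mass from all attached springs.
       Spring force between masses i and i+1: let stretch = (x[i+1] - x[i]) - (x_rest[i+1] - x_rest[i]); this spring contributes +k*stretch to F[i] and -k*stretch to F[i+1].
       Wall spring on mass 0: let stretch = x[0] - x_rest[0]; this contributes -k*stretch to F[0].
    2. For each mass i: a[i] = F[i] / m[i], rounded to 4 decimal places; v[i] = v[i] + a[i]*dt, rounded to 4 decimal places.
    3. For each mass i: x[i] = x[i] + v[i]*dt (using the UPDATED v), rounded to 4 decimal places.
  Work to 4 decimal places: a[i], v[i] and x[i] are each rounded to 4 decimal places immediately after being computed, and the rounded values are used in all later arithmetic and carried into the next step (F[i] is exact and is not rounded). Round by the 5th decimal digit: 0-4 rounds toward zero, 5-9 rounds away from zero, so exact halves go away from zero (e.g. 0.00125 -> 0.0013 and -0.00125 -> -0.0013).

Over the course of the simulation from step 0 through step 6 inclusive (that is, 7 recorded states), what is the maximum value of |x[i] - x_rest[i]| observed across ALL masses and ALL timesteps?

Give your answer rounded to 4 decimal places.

Step 0: x=[3.0000 7.0000 13.0000] v=[0.0000 -2.0000 0.0000]
Step 1: x=[3.0800 6.7600 12.8400] v=[0.4000 -1.2000 -0.8000]
Step 2: x=[3.2080 6.7120 12.5136] v=[0.6400 -0.2400 -1.6320]
Step 3: x=[3.3597 6.8478 12.0431] v=[0.7584 0.6790 -2.3526]
Step 4: x=[3.5217 7.1202 11.4770] v=[0.8098 1.3619 -2.8307]
Step 5: x=[3.6898 7.4532 10.8823] v=[0.8405 1.6652 -2.9734]
Step 6: x=[3.8638 7.7595 10.3333] v=[0.8699 1.5315 -2.7450]
Max displacement = 1.6667

Answer: 1.6667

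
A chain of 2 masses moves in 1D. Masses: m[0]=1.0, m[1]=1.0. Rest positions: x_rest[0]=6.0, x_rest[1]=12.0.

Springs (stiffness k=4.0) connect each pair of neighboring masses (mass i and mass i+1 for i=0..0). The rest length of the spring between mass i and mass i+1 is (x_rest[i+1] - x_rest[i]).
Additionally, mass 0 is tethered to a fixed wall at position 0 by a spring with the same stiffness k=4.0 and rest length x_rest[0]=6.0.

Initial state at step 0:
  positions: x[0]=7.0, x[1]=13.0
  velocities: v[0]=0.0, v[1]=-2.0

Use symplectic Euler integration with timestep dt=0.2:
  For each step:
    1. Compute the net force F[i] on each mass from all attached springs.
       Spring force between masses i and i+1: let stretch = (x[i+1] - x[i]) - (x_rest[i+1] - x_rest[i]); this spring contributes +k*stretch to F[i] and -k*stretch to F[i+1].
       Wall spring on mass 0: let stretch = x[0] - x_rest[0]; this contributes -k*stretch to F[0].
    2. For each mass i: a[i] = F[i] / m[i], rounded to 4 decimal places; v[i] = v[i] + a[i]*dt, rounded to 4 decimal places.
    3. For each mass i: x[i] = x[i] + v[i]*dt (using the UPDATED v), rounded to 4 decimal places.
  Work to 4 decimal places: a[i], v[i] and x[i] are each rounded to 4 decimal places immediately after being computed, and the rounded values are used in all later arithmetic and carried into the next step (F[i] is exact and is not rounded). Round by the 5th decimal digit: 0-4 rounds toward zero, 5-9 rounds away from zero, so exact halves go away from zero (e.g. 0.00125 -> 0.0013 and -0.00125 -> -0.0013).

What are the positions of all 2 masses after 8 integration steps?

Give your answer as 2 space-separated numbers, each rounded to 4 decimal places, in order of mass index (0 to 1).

Answer: 4.9390 10.3290

Derivation:
Step 0: x=[7.0000 13.0000] v=[0.0000 -2.0000]
Step 1: x=[6.8400 12.6000] v=[-0.8000 -2.0000]
Step 2: x=[6.5072 12.2384] v=[-1.6640 -1.8080]
Step 3: x=[6.0502 11.9198] v=[-2.2848 -1.5930]
Step 4: x=[5.5643 11.6221] v=[-2.4293 -1.4887]
Step 5: x=[5.1574 11.3151] v=[-2.0345 -1.5349]
Step 6: x=[4.9105 10.9829] v=[-1.2343 -1.6611]
Step 7: x=[4.8495 10.6391] v=[-0.3048 -1.7190]
Step 8: x=[4.9390 10.3290] v=[0.4473 -1.5507]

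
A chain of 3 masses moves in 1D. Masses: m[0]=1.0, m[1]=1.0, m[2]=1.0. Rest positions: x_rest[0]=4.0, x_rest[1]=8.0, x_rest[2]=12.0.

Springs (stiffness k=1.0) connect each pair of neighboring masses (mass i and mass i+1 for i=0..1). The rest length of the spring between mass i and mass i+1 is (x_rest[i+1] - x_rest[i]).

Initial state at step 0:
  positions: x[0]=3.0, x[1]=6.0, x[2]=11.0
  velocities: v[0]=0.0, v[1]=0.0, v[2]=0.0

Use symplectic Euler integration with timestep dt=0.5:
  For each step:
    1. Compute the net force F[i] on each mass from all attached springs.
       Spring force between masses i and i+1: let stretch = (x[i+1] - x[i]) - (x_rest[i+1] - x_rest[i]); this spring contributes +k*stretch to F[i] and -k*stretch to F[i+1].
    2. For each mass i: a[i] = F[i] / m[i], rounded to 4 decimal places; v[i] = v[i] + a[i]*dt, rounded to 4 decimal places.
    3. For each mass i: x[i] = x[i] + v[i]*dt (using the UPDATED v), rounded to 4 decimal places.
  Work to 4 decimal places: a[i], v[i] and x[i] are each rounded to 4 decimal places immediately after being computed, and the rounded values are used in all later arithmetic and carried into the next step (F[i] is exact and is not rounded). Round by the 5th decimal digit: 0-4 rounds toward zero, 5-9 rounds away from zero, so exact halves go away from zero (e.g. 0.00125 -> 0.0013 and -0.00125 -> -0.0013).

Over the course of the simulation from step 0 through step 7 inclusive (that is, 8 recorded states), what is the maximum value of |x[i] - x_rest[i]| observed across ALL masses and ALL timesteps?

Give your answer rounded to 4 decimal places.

Step 0: x=[3.0000 6.0000 11.0000] v=[0.0000 0.0000 0.0000]
Step 1: x=[2.7500 6.5000 10.7500] v=[-0.5000 1.0000 -0.5000]
Step 2: x=[2.4375 7.1250 10.4375] v=[-0.6250 1.2500 -0.6250]
Step 3: x=[2.2969 7.4063 10.2969] v=[-0.2813 0.5625 -0.2813]
Step 4: x=[2.4336 7.1329 10.4336] v=[0.2734 -0.5469 0.2734]
Step 5: x=[2.7452 6.5098 10.7452] v=[0.6231 -1.2462 0.6231]
Step 6: x=[2.9979 6.0044 10.9979] v=[0.5054 -1.0108 0.5054]
Step 7: x=[3.0023 5.9958 11.0023] v=[0.0087 -0.0173 0.0087]
Max displacement = 2.0042

Answer: 2.0042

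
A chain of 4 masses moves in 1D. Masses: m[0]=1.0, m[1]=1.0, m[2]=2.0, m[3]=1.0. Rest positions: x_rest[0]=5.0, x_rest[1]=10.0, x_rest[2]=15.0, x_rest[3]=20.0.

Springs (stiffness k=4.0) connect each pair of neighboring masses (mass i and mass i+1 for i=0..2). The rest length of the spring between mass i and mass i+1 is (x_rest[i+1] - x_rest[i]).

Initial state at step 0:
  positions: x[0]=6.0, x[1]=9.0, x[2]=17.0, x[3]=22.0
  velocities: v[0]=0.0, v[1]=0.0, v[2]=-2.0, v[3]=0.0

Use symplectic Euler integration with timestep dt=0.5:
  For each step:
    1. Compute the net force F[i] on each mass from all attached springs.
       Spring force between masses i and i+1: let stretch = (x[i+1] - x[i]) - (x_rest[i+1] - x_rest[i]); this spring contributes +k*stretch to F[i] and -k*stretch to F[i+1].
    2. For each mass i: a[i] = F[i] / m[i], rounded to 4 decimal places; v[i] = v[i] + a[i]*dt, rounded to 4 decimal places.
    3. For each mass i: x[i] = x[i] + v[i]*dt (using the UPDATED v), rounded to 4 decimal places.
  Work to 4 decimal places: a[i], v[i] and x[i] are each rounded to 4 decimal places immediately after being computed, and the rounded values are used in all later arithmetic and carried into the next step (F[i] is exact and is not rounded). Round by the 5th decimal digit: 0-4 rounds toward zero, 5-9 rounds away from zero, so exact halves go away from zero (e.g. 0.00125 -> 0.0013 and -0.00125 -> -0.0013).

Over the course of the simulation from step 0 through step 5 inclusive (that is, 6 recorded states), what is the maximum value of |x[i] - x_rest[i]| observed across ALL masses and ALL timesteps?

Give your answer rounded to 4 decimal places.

Step 0: x=[6.0000 9.0000 17.0000 22.0000] v=[0.0000 0.0000 -2.0000 0.0000]
Step 1: x=[4.0000 14.0000 14.5000 22.0000] v=[-4.0000 10.0000 -5.0000 0.0000]
Step 2: x=[7.0000 9.5000 15.5000 19.5000] v=[6.0000 -9.0000 2.0000 -5.0000]
Step 3: x=[7.5000 8.5000 15.5000 18.0000] v=[1.0000 -2.0000 0.0000 -3.0000]
Step 4: x=[4.0000 13.5000 13.2500 19.0000] v=[-7.0000 10.0000 -4.5000 2.0000]
Step 5: x=[5.0000 8.7500 14.0000 19.2500] v=[2.0000 -9.5000 1.5000 0.5000]
Max displacement = 4.0000

Answer: 4.0000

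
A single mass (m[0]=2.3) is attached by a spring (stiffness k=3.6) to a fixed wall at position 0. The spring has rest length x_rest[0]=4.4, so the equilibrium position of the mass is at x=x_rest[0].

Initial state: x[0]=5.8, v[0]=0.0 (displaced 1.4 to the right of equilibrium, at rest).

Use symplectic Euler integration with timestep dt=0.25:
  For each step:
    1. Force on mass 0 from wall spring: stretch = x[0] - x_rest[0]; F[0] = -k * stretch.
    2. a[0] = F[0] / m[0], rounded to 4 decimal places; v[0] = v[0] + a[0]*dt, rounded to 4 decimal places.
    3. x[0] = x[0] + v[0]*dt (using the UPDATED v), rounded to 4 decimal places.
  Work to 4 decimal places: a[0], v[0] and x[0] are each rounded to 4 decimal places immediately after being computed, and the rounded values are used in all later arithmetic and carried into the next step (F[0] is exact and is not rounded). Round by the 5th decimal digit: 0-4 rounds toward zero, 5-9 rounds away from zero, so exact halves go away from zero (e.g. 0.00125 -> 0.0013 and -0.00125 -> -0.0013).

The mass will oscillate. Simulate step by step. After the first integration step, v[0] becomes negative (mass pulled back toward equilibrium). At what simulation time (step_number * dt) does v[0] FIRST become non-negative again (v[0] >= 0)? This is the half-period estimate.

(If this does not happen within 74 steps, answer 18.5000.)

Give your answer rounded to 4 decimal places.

Step 0: x=[5.8000] v=[0.0000]
Step 1: x=[5.6631] v=[-0.5478]
Step 2: x=[5.4026] v=[-1.0421]
Step 3: x=[5.0440] v=[-1.4344]
Step 4: x=[4.6224] v=[-1.6864]
Step 5: x=[4.1791] v=[-1.7734]
Step 6: x=[3.7574] v=[-1.6870]
Step 7: x=[3.3985] v=[-1.4356]
Step 8: x=[3.1376] v=[-1.0437]
Step 9: x=[3.0002] v=[-0.5497]
Step 10: x=[2.9997] v=[-0.0020]
Step 11: x=[3.1362] v=[0.5460]
First v>=0 after going negative at step 11, time=2.7500

Answer: 2.7500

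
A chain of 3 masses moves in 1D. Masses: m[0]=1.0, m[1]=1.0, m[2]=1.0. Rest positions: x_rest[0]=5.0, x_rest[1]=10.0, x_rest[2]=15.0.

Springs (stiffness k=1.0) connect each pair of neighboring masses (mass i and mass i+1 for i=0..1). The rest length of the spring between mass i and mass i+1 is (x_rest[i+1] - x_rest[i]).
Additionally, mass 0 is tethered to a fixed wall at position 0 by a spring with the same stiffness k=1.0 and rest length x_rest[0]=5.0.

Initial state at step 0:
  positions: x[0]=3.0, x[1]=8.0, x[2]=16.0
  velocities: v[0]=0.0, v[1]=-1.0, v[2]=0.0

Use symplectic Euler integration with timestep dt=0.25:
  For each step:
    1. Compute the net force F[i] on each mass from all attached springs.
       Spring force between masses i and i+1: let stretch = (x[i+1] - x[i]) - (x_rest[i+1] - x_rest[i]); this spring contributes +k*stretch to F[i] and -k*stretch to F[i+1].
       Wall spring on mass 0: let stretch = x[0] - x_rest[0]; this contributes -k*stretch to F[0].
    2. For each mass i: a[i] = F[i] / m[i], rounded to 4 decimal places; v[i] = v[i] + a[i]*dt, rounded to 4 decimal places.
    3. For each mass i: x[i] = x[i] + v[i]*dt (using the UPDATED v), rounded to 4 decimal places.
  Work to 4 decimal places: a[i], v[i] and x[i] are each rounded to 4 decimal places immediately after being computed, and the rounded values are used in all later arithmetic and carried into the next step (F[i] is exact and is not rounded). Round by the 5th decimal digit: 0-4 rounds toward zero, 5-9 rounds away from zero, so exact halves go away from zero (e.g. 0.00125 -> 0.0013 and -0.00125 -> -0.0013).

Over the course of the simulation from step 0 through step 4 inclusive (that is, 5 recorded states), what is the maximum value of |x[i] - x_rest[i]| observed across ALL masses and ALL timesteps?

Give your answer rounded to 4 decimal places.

Answer: 2.0625

Derivation:
Step 0: x=[3.0000 8.0000 16.0000] v=[0.0000 -1.0000 0.0000]
Step 1: x=[3.1250 7.9375 15.8125] v=[0.5000 -0.2500 -0.7500]
Step 2: x=[3.3555 8.0664 15.4453] v=[0.9219 0.5156 -1.4688]
Step 3: x=[3.6707 8.3621 14.9294] v=[1.2608 1.1826 -2.0635]
Step 4: x=[4.0497 8.7750 14.3156] v=[1.5160 1.6516 -2.4553]
Max displacement = 2.0625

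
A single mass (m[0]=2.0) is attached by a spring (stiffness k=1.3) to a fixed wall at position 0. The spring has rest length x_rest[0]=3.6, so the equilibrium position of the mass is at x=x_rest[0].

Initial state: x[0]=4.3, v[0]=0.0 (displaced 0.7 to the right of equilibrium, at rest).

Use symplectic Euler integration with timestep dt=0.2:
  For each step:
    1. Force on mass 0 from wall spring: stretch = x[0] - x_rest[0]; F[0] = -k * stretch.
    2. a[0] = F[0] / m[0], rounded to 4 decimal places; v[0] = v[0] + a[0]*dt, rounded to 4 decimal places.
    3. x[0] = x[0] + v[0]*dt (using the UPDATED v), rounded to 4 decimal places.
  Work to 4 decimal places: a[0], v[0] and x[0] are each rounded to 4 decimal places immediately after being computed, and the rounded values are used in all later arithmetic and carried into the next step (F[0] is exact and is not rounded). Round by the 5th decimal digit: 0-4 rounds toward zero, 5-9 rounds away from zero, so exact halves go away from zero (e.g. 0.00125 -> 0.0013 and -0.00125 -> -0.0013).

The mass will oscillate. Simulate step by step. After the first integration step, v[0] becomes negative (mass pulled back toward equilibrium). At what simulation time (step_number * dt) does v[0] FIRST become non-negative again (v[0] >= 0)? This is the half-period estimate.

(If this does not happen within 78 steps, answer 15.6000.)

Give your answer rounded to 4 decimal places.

Answer: 4.0000

Derivation:
Step 0: x=[4.3000] v=[0.0000]
Step 1: x=[4.2818] v=[-0.0910]
Step 2: x=[4.2459] v=[-0.1796]
Step 3: x=[4.1932] v=[-0.2636]
Step 4: x=[4.1251] v=[-0.3407]
Step 5: x=[4.0433] v=[-0.4090]
Step 6: x=[3.9500] v=[-0.4666]
Step 7: x=[3.8476] v=[-0.5121]
Step 8: x=[3.7387] v=[-0.5443]
Step 9: x=[3.6262] v=[-0.5623]
Step 10: x=[3.5131] v=[-0.5657]
Step 11: x=[3.4022] v=[-0.5544]
Step 12: x=[3.2965] v=[-0.5287]
Step 13: x=[3.1987] v=[-0.4892]
Step 14: x=[3.1113] v=[-0.4370]
Step 15: x=[3.0366] v=[-0.3735]
Step 16: x=[2.9765] v=[-0.3003]
Step 17: x=[2.9327] v=[-0.2192]
Step 18: x=[2.9062] v=[-0.1325]
Step 19: x=[2.8977] v=[-0.0423]
Step 20: x=[2.9075] v=[0.0490]
First v>=0 after going negative at step 20, time=4.0000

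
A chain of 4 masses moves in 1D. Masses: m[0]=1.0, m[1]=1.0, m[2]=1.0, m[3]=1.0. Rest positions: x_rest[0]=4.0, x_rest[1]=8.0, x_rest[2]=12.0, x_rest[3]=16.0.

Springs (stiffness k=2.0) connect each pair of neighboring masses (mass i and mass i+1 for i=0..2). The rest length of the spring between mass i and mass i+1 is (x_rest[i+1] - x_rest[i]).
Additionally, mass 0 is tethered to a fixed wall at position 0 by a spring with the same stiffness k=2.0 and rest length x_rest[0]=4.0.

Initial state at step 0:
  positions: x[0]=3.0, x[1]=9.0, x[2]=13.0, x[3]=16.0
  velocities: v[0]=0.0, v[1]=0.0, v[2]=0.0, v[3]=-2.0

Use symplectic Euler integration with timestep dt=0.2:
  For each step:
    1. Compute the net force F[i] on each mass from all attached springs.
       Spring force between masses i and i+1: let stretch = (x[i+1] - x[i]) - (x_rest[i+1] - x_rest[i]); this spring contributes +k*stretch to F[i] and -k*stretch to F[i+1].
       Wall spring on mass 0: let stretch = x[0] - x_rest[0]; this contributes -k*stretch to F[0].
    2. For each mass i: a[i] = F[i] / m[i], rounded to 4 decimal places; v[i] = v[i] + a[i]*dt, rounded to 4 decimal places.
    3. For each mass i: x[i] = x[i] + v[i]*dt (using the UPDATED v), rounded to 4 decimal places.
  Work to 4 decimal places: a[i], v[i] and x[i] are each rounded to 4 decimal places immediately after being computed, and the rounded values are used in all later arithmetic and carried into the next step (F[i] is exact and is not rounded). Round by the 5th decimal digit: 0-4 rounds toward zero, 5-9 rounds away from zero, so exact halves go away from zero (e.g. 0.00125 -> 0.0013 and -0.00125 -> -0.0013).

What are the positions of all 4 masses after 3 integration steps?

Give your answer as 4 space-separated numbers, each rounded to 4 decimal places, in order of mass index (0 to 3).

Answer: 4.1953 8.2197 12.4327 15.3404

Derivation:
Step 0: x=[3.0000 9.0000 13.0000 16.0000] v=[0.0000 0.0000 0.0000 -2.0000]
Step 1: x=[3.2400 8.8400 12.9200 15.6800] v=[1.2000 -0.8000 -0.4000 -1.6000]
Step 2: x=[3.6688 8.5584 12.7344 15.4592] v=[2.1440 -1.4080 -0.9280 -1.1040]
Step 3: x=[4.1953 8.2197 12.4327 15.3404] v=[2.6323 -1.6934 -1.5085 -0.5939]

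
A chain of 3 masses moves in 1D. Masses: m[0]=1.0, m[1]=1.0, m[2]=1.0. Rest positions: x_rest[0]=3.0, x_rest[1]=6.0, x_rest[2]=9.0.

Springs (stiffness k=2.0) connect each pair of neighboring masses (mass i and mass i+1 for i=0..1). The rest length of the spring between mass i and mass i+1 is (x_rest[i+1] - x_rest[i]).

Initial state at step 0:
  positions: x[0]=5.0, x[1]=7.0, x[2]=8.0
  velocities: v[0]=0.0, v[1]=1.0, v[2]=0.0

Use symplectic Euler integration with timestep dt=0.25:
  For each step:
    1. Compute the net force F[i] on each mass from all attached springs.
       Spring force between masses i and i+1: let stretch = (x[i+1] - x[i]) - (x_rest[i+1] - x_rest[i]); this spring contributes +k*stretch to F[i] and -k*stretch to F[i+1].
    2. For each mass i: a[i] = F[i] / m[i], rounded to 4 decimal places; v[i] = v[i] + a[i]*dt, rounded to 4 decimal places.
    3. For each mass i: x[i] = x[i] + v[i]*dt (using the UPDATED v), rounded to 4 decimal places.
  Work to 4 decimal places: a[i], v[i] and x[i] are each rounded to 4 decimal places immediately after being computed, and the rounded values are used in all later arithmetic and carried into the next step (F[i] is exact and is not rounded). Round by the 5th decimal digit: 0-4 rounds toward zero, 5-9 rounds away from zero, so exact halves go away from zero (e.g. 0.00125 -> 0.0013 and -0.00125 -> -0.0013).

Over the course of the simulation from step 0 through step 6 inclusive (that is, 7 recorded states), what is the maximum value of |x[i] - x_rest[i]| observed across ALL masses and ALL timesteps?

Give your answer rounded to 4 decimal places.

Answer: 2.3819

Derivation:
Step 0: x=[5.0000 7.0000 8.0000] v=[0.0000 1.0000 0.0000]
Step 1: x=[4.8750 7.1250 8.2500] v=[-0.5000 0.5000 1.0000]
Step 2: x=[4.6563 7.1094 8.7344] v=[-0.8750 -0.0625 1.9375]
Step 3: x=[4.3692 6.9903 9.3907] v=[-1.1485 -0.4766 2.6250]
Step 4: x=[4.0347 6.8436 10.1219] v=[-1.3380 -0.5870 2.9248]
Step 5: x=[3.6763 6.7555 10.8183] v=[-1.4336 -0.3523 2.7857]
Step 6: x=[3.3278 6.7904 11.3819] v=[-1.3940 0.1395 2.2543]
Max displacement = 2.3819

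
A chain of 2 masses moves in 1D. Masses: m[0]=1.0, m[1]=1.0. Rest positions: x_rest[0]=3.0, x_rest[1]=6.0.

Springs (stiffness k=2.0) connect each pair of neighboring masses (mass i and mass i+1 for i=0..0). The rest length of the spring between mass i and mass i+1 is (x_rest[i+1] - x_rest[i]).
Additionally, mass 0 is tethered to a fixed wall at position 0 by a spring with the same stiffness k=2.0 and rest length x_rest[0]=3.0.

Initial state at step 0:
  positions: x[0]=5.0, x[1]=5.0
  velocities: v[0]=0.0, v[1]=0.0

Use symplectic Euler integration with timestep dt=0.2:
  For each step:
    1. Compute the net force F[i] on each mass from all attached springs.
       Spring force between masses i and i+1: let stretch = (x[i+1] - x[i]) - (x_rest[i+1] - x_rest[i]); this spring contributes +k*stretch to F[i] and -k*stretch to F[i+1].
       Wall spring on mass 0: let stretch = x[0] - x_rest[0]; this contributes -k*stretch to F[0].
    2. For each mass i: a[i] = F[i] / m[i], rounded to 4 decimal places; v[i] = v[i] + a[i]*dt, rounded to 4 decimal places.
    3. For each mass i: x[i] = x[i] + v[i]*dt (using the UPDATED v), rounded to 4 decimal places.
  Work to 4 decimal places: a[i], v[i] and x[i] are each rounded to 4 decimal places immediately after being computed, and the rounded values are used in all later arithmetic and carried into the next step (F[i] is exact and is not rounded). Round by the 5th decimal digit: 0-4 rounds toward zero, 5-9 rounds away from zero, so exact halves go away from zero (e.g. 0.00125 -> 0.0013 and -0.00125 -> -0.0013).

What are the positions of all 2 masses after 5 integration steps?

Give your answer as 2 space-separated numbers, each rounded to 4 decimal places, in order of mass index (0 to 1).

Answer: 1.4566 7.0893

Derivation:
Step 0: x=[5.0000 5.0000] v=[0.0000 0.0000]
Step 1: x=[4.6000 5.2400] v=[-2.0000 1.2000]
Step 2: x=[3.8832 5.6688] v=[-3.5840 2.1440]
Step 3: x=[2.9986 6.1948] v=[-4.4230 2.6298]
Step 4: x=[2.1298 6.7051] v=[-4.3440 2.5513]
Step 5: x=[1.4566 7.0893] v=[-3.3658 1.9212]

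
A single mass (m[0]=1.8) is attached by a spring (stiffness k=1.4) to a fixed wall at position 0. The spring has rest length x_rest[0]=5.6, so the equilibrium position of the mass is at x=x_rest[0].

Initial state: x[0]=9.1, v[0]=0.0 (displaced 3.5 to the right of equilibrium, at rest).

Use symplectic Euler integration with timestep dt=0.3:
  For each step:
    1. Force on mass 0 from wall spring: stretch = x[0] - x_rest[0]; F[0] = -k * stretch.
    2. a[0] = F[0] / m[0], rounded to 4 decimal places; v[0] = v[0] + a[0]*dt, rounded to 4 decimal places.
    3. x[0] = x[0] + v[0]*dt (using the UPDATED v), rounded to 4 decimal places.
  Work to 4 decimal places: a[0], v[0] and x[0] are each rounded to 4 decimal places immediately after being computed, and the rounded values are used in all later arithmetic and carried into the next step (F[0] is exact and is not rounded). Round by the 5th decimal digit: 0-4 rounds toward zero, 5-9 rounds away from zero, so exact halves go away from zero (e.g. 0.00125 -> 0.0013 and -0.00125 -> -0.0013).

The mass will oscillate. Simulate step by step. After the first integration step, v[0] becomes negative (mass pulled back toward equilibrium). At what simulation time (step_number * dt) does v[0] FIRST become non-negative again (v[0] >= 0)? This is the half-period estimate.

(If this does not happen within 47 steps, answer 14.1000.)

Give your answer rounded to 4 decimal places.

Step 0: x=[9.1000] v=[0.0000]
Step 1: x=[8.8550] v=[-0.8167]
Step 2: x=[8.3821] v=[-1.5762]
Step 3: x=[7.7145] v=[-2.2254]
Step 4: x=[6.8989] v=[-2.7188]
Step 5: x=[5.9923] v=[-3.0219]
Step 6: x=[5.0583] v=[-3.1134]
Step 7: x=[4.1622] v=[-2.9870]
Step 8: x=[3.3668] v=[-2.6515]
Step 9: x=[2.7277] v=[-2.1304]
Step 10: x=[2.2896] v=[-1.4602]
Step 11: x=[2.0833] v=[-0.6878]
Step 12: x=[2.1231] v=[0.1328]
First v>=0 after going negative at step 12, time=3.6000

Answer: 3.6000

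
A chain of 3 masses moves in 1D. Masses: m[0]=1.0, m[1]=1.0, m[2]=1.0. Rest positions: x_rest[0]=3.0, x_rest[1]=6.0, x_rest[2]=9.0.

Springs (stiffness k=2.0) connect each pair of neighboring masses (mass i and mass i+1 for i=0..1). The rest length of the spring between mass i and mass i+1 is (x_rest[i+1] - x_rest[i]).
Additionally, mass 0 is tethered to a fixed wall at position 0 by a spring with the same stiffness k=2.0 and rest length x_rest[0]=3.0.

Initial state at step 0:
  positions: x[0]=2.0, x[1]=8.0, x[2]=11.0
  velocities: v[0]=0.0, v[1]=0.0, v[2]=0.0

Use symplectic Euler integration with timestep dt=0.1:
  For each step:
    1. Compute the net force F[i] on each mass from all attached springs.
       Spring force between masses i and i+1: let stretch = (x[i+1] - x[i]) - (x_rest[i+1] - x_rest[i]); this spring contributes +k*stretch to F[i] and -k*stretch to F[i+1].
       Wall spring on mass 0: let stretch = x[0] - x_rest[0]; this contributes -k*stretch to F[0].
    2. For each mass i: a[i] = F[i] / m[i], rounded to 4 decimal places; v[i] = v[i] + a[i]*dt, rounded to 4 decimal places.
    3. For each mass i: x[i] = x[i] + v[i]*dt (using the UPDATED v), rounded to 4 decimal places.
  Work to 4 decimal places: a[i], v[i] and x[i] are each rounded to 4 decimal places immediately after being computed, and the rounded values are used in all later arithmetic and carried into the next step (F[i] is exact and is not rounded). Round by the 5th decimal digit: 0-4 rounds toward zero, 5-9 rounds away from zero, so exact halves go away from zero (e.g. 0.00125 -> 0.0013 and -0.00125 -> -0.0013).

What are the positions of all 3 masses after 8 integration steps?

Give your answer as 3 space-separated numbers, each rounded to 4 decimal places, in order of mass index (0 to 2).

Step 0: x=[2.0000 8.0000 11.0000] v=[0.0000 0.0000 0.0000]
Step 1: x=[2.0800 7.9400 11.0000] v=[0.8000 -0.6000 0.0000]
Step 2: x=[2.2356 7.8240 10.9988] v=[1.5560 -1.1600 -0.0120]
Step 3: x=[2.4583 7.6597 10.9941] v=[2.2266 -1.6427 -0.0470]
Step 4: x=[2.7358 7.4581 10.9827] v=[2.7752 -2.0161 -0.1139]
Step 5: x=[3.0531 7.2325 10.9608] v=[3.1725 -2.2556 -0.2188]
Step 6: x=[3.3929 6.9979 10.9244] v=[3.3978 -2.3458 -0.3645]
Step 7: x=[3.7369 6.7698 10.8694] v=[3.4402 -2.2815 -0.5498]
Step 8: x=[4.0668 6.5630 10.7924] v=[3.2994 -2.0682 -0.7697]

Answer: 4.0668 6.5630 10.7924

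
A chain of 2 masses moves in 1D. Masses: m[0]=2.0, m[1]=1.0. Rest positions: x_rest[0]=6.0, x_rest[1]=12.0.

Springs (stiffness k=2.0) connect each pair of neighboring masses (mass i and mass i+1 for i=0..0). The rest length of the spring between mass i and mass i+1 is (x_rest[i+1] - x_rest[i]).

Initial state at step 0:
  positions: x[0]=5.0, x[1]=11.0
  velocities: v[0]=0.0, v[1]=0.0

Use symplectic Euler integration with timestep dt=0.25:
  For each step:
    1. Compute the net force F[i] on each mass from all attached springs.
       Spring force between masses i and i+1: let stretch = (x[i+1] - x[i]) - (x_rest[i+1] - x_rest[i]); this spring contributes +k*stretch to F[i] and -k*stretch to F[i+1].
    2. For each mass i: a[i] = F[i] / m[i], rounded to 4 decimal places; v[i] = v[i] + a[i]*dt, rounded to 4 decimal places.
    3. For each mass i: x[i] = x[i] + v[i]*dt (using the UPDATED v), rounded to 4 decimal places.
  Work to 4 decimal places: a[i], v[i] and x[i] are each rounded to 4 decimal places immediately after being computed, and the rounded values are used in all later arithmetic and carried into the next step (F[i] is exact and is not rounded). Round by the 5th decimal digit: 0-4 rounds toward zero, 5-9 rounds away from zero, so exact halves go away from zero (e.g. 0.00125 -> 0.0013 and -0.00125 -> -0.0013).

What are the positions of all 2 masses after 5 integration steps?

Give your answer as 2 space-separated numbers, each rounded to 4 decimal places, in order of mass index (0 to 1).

Step 0: x=[5.0000 11.0000] v=[0.0000 0.0000]
Step 1: x=[5.0000 11.0000] v=[0.0000 0.0000]
Step 2: x=[5.0000 11.0000] v=[0.0000 0.0000]
Step 3: x=[5.0000 11.0000] v=[0.0000 0.0000]
Step 4: x=[5.0000 11.0000] v=[0.0000 0.0000]
Step 5: x=[5.0000 11.0000] v=[0.0000 0.0000]

Answer: 5.0000 11.0000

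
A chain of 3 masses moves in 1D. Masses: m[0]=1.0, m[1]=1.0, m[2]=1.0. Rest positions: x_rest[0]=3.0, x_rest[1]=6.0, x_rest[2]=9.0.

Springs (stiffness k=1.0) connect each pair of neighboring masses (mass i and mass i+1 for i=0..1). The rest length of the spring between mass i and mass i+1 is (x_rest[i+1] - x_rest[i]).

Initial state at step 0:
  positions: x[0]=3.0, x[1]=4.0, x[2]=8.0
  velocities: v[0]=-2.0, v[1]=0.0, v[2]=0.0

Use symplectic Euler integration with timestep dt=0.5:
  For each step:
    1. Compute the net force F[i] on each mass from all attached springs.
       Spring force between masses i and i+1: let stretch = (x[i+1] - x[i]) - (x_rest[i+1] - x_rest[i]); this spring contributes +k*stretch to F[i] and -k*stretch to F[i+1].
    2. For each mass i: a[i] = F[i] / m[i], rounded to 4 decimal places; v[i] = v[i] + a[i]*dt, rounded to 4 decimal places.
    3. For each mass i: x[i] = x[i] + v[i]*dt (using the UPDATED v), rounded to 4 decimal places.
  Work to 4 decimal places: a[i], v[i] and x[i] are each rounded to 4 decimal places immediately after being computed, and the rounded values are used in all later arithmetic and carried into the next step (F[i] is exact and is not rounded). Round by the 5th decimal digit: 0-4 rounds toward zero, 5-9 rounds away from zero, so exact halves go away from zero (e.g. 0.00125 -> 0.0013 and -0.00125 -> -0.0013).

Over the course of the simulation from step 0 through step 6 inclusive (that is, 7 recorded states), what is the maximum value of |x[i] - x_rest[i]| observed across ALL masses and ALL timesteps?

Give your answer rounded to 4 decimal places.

Step 0: x=[3.0000 4.0000 8.0000] v=[-2.0000 0.0000 0.0000]
Step 1: x=[1.5000 4.7500 7.7500] v=[-3.0000 1.5000 -0.5000]
Step 2: x=[0.0625 5.4375 7.5000] v=[-2.8750 1.3750 -0.5000]
Step 3: x=[-0.7813 5.2969 7.4844] v=[-1.6875 -0.2813 -0.0313]
Step 4: x=[-0.8555 4.1836 7.6719] v=[-0.1484 -2.2267 0.3750]
Step 5: x=[-0.4199 2.6826 7.7374] v=[0.8712 -3.0021 0.1309]
Step 6: x=[0.0414 1.6696 7.2892] v=[0.9225 -2.0260 -0.8965]
Max displacement = 4.3304

Answer: 4.3304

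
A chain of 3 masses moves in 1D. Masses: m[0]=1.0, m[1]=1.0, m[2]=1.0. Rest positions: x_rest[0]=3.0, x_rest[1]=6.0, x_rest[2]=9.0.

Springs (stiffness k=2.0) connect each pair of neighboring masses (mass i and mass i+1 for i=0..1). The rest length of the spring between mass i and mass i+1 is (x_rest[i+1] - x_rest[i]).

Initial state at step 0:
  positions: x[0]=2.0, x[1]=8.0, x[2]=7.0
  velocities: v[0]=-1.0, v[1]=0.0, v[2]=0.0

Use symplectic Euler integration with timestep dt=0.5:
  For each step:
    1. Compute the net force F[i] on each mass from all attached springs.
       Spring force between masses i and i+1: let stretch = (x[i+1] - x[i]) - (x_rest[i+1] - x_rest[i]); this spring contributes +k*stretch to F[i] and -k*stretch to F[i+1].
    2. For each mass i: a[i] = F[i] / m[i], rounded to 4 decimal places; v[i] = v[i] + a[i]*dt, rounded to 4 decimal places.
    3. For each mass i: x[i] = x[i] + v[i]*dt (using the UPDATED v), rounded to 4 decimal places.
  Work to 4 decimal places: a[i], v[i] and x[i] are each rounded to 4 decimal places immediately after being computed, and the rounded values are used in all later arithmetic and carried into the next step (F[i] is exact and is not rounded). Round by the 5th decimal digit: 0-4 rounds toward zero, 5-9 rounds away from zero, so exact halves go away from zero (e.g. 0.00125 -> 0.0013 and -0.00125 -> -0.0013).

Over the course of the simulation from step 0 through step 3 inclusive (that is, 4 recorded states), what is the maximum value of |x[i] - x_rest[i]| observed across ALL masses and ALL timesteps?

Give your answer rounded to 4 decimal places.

Answer: 3.5000

Derivation:
Step 0: x=[2.0000 8.0000 7.0000] v=[-1.0000 0.0000 0.0000]
Step 1: x=[3.0000 4.5000 9.0000] v=[2.0000 -7.0000 4.0000]
Step 2: x=[3.2500 2.5000 10.2500] v=[0.5000 -4.0000 2.5000]
Step 3: x=[1.6250 4.7500 9.1250] v=[-3.2500 4.5000 -2.2500]
Max displacement = 3.5000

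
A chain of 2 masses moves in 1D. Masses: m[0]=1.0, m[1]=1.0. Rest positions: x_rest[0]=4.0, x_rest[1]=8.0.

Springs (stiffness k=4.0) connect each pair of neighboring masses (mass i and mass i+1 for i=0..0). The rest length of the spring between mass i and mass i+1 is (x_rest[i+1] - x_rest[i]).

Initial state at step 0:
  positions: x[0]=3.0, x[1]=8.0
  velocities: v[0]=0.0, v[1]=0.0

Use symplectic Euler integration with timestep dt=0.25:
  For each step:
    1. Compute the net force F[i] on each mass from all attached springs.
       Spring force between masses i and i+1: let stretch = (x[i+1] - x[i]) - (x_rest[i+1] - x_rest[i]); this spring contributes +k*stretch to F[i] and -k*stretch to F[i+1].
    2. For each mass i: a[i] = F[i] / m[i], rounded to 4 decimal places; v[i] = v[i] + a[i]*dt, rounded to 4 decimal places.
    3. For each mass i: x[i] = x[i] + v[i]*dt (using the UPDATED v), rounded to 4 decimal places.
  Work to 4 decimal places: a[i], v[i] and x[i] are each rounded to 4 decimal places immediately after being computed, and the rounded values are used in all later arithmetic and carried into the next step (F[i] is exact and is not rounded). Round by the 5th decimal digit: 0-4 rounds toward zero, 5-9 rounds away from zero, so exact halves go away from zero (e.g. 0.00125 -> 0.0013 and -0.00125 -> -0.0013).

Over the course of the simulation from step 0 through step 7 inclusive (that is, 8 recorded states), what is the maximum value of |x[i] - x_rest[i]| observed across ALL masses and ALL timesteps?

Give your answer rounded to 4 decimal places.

Answer: 1.0312

Derivation:
Step 0: x=[3.0000 8.0000] v=[0.0000 0.0000]
Step 1: x=[3.2500 7.7500] v=[1.0000 -1.0000]
Step 2: x=[3.6250 7.3750] v=[1.5000 -1.5000]
Step 3: x=[3.9375 7.0625] v=[1.2500 -1.2500]
Step 4: x=[4.0313 6.9688] v=[0.3750 -0.3750]
Step 5: x=[3.8594 7.1407] v=[-0.6875 0.6875]
Step 6: x=[3.5079 7.4923] v=[-1.4062 1.4062]
Step 7: x=[3.1525 7.8478] v=[-1.4218 1.4218]
Max displacement = 1.0312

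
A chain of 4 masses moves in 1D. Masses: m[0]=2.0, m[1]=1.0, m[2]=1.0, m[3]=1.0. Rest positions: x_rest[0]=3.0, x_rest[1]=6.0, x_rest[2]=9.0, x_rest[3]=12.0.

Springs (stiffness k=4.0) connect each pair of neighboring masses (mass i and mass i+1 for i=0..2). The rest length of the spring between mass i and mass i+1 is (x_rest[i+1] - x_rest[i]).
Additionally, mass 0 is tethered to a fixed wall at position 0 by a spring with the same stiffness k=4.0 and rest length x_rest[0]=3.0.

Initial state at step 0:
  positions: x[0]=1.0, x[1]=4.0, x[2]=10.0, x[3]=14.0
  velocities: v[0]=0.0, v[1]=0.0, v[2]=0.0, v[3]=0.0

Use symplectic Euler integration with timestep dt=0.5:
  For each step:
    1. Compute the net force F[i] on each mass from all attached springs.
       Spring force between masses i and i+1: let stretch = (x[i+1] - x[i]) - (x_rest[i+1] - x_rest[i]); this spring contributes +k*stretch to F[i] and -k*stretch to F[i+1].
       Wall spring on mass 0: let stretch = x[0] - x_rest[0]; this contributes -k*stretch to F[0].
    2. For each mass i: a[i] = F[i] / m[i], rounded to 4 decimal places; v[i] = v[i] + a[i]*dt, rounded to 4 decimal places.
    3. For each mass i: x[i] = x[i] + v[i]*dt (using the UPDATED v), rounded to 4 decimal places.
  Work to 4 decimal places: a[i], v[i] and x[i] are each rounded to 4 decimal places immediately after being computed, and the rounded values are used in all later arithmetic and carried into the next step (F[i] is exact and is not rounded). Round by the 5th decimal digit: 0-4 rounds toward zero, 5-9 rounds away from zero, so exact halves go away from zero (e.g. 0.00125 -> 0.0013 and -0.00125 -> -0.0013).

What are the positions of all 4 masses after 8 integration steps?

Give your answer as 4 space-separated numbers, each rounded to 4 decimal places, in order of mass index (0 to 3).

Step 0: x=[1.0000 4.0000 10.0000 14.0000] v=[0.0000 0.0000 0.0000 0.0000]
Step 1: x=[2.0000 7.0000 8.0000 13.0000] v=[2.0000 6.0000 -4.0000 -2.0000]
Step 2: x=[4.5000 6.0000 10.0000 10.0000] v=[5.0000 -2.0000 4.0000 -6.0000]
Step 3: x=[5.5000 7.5000 8.0000 10.0000] v=[2.0000 3.0000 -4.0000 0.0000]
Step 4: x=[4.7500 7.5000 7.5000 11.0000] v=[-1.5000 0.0000 -1.0000 2.0000]
Step 5: x=[3.0000 4.7500 10.5000 11.5000] v=[-3.5000 -5.5000 6.0000 1.0000]
Step 6: x=[0.6250 6.0000 8.7500 14.0000] v=[-4.7500 2.5000 -3.5000 5.0000]
Step 7: x=[0.6250 4.6250 9.5000 14.2500] v=[0.0000 -2.7500 1.5000 0.5000]
Step 8: x=[2.3125 4.1250 10.1250 12.7500] v=[3.3750 -1.0000 1.2500 -3.0000]

Answer: 2.3125 4.1250 10.1250 12.7500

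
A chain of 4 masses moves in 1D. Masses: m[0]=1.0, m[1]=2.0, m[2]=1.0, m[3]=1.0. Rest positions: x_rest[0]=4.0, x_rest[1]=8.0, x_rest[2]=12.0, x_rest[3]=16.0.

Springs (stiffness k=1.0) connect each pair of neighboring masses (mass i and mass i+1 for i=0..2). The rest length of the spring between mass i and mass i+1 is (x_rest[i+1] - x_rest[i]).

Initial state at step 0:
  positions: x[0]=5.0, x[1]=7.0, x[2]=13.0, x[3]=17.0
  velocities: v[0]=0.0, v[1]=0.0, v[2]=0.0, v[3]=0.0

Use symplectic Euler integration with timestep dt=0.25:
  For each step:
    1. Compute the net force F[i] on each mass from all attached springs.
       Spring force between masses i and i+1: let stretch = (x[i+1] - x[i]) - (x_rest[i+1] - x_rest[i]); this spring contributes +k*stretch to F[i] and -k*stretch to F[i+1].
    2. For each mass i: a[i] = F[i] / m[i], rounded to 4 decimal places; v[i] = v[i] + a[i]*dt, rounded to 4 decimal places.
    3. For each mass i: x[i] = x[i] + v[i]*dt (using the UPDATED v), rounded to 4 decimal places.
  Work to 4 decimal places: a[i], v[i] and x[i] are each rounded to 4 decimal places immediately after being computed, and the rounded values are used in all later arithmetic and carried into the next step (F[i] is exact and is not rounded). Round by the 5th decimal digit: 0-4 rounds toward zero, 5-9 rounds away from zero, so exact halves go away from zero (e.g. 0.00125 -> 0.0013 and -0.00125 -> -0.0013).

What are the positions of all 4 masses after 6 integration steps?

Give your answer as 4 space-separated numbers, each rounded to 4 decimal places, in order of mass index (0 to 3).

Step 0: x=[5.0000 7.0000 13.0000 17.0000] v=[0.0000 0.0000 0.0000 0.0000]
Step 1: x=[4.8750 7.1250 12.8750 17.0000] v=[-0.5000 0.5000 -0.5000 0.0000]
Step 2: x=[4.6406 7.3594 12.6484 16.9922] v=[-0.9375 0.9375 -0.9063 -0.0313]
Step 3: x=[4.3262 7.6741 12.3628 16.9629] v=[-1.2578 1.2588 -1.1426 -0.1173]
Step 4: x=[3.9710 8.0307 12.0716 16.8961] v=[-1.4208 1.4264 -1.1648 -0.2673]
Step 5: x=[3.6195 8.3867 11.8294 16.7778] v=[-1.4059 1.4241 -0.9689 -0.4734]
Step 6: x=[3.3160 8.7013 11.6813 16.6002] v=[-1.2141 1.2585 -0.5925 -0.7105]

Answer: 3.3160 8.7013 11.6813 16.6002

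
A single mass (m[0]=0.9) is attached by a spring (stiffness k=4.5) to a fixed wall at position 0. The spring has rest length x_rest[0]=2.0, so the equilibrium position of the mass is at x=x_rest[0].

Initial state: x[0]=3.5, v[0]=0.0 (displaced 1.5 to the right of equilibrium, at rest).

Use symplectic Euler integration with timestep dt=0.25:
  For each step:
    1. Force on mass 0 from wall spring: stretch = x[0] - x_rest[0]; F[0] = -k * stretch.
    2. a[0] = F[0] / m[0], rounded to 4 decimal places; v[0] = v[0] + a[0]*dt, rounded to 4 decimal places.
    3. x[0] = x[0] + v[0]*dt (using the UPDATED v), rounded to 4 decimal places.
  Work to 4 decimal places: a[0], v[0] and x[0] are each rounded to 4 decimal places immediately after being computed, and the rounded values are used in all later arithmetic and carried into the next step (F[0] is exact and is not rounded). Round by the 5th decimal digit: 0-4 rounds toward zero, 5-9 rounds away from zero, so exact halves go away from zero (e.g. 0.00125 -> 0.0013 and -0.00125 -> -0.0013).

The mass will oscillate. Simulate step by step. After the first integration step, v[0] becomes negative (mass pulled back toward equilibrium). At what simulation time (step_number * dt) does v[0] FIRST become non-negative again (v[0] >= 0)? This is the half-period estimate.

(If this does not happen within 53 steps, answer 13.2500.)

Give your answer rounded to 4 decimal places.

Answer: 1.5000

Derivation:
Step 0: x=[3.5000] v=[0.0000]
Step 1: x=[3.0313] v=[-1.8750]
Step 2: x=[2.2403] v=[-3.1641]
Step 3: x=[1.3742] v=[-3.4645]
Step 4: x=[0.7036] v=[-2.6823]
Step 5: x=[0.4382] v=[-1.0618]
Step 6: x=[0.6608] v=[0.8905]
First v>=0 after going negative at step 6, time=1.5000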